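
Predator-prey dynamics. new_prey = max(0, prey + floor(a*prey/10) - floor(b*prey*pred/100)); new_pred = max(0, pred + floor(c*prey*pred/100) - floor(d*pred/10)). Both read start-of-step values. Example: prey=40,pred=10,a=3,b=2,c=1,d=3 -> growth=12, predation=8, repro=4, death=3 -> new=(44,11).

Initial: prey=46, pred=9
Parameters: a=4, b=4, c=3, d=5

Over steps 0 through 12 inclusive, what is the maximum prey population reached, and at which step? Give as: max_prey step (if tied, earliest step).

Answer: 48 1

Derivation:
Step 1: prey: 46+18-16=48; pred: 9+12-4=17
Step 2: prey: 48+19-32=35; pred: 17+24-8=33
Step 3: prey: 35+14-46=3; pred: 33+34-16=51
Step 4: prey: 3+1-6=0; pred: 51+4-25=30
Step 5: prey: 0+0-0=0; pred: 30+0-15=15
Step 6: prey: 0+0-0=0; pred: 15+0-7=8
Step 7: prey: 0+0-0=0; pred: 8+0-4=4
Step 8: prey: 0+0-0=0; pred: 4+0-2=2
Step 9: prey: 0+0-0=0; pred: 2+0-1=1
Step 10: prey: 0+0-0=0; pred: 1+0-0=1
Step 11: prey: 0+0-0=0; pred: 1+0-0=1
Step 12: prey: 0+0-0=0; pred: 1+0-0=1
Max prey = 48 at step 1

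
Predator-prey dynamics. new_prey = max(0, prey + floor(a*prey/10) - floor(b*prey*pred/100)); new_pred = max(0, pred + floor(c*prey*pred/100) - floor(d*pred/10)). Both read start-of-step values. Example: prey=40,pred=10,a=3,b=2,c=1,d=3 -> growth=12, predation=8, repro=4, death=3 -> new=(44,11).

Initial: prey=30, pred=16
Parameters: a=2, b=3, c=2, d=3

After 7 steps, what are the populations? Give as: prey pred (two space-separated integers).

Step 1: prey: 30+6-14=22; pred: 16+9-4=21
Step 2: prey: 22+4-13=13; pred: 21+9-6=24
Step 3: prey: 13+2-9=6; pred: 24+6-7=23
Step 4: prey: 6+1-4=3; pred: 23+2-6=19
Step 5: prey: 3+0-1=2; pred: 19+1-5=15
Step 6: prey: 2+0-0=2; pred: 15+0-4=11
Step 7: prey: 2+0-0=2; pred: 11+0-3=8

Answer: 2 8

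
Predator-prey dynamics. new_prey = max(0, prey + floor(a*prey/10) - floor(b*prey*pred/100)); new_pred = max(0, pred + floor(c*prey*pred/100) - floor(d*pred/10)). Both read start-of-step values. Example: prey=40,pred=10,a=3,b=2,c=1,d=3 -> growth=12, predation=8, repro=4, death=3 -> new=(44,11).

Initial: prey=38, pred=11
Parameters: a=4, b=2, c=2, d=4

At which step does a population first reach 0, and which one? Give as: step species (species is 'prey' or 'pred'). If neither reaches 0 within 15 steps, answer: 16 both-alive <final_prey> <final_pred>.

Step 1: prey: 38+15-8=45; pred: 11+8-4=15
Step 2: prey: 45+18-13=50; pred: 15+13-6=22
Step 3: prey: 50+20-22=48; pred: 22+22-8=36
Step 4: prey: 48+19-34=33; pred: 36+34-14=56
Step 5: prey: 33+13-36=10; pred: 56+36-22=70
Step 6: prey: 10+4-14=0; pred: 70+14-28=56
First extinction: prey at step 6

Answer: 6 prey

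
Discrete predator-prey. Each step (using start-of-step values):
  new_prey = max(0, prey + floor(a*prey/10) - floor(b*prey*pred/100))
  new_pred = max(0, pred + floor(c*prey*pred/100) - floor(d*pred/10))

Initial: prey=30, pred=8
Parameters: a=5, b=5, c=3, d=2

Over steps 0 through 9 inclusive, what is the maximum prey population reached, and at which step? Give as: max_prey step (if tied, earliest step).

Answer: 33 1

Derivation:
Step 1: prey: 30+15-12=33; pred: 8+7-1=14
Step 2: prey: 33+16-23=26; pred: 14+13-2=25
Step 3: prey: 26+13-32=7; pred: 25+19-5=39
Step 4: prey: 7+3-13=0; pred: 39+8-7=40
Step 5: prey: 0+0-0=0; pred: 40+0-8=32
Step 6: prey: 0+0-0=0; pred: 32+0-6=26
Step 7: prey: 0+0-0=0; pred: 26+0-5=21
Step 8: prey: 0+0-0=0; pred: 21+0-4=17
Step 9: prey: 0+0-0=0; pred: 17+0-3=14
Max prey = 33 at step 1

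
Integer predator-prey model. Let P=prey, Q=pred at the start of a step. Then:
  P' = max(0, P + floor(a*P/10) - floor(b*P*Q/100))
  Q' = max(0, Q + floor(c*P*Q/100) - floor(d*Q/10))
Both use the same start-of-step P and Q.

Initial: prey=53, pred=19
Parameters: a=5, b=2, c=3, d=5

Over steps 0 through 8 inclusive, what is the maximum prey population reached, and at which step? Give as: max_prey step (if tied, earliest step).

Step 1: prey: 53+26-20=59; pred: 19+30-9=40
Step 2: prey: 59+29-47=41; pred: 40+70-20=90
Step 3: prey: 41+20-73=0; pred: 90+110-45=155
Step 4: prey: 0+0-0=0; pred: 155+0-77=78
Step 5: prey: 0+0-0=0; pred: 78+0-39=39
Step 6: prey: 0+0-0=0; pred: 39+0-19=20
Step 7: prey: 0+0-0=0; pred: 20+0-10=10
Step 8: prey: 0+0-0=0; pred: 10+0-5=5
Max prey = 59 at step 1

Answer: 59 1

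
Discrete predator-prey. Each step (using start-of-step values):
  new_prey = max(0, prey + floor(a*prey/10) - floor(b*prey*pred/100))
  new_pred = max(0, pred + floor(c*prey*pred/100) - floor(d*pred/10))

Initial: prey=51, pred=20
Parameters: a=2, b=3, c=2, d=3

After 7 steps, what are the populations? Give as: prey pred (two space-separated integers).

Step 1: prey: 51+10-30=31; pred: 20+20-6=34
Step 2: prey: 31+6-31=6; pred: 34+21-10=45
Step 3: prey: 6+1-8=0; pred: 45+5-13=37
Step 4: prey: 0+0-0=0; pred: 37+0-11=26
Step 5: prey: 0+0-0=0; pred: 26+0-7=19
Step 6: prey: 0+0-0=0; pred: 19+0-5=14
Step 7: prey: 0+0-0=0; pred: 14+0-4=10

Answer: 0 10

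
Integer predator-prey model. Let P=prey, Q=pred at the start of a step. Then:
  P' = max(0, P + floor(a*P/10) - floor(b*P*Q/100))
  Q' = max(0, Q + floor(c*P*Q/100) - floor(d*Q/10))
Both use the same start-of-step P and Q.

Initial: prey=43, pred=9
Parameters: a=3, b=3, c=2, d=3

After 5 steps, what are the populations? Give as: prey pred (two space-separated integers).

Step 1: prey: 43+12-11=44; pred: 9+7-2=14
Step 2: prey: 44+13-18=39; pred: 14+12-4=22
Step 3: prey: 39+11-25=25; pred: 22+17-6=33
Step 4: prey: 25+7-24=8; pred: 33+16-9=40
Step 5: prey: 8+2-9=1; pred: 40+6-12=34

Answer: 1 34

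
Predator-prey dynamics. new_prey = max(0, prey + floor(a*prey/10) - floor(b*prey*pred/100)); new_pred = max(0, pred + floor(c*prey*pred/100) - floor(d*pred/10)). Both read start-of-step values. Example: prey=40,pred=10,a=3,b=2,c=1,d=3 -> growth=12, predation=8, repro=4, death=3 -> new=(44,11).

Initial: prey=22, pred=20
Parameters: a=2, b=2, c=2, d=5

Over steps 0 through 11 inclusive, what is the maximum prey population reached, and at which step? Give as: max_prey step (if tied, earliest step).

Answer: 24 11

Derivation:
Step 1: prey: 22+4-8=18; pred: 20+8-10=18
Step 2: prey: 18+3-6=15; pred: 18+6-9=15
Step 3: prey: 15+3-4=14; pred: 15+4-7=12
Step 4: prey: 14+2-3=13; pred: 12+3-6=9
Step 5: prey: 13+2-2=13; pred: 9+2-4=7
Step 6: prey: 13+2-1=14; pred: 7+1-3=5
Step 7: prey: 14+2-1=15; pred: 5+1-2=4
Step 8: prey: 15+3-1=17; pred: 4+1-2=3
Step 9: prey: 17+3-1=19; pred: 3+1-1=3
Step 10: prey: 19+3-1=21; pred: 3+1-1=3
Step 11: prey: 21+4-1=24; pred: 3+1-1=3
Max prey = 24 at step 11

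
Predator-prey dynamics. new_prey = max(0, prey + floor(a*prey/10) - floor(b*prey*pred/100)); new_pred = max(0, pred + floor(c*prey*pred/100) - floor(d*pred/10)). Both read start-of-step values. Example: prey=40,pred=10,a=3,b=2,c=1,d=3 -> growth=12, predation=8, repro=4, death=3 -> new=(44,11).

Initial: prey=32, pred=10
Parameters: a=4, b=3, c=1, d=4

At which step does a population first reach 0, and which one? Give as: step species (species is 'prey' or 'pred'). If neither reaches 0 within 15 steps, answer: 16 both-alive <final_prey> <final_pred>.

Step 1: prey: 32+12-9=35; pred: 10+3-4=9
Step 2: prey: 35+14-9=40; pred: 9+3-3=9
Step 3: prey: 40+16-10=46; pred: 9+3-3=9
Step 4: prey: 46+18-12=52; pred: 9+4-3=10
Step 5: prey: 52+20-15=57; pred: 10+5-4=11
Step 6: prey: 57+22-18=61; pred: 11+6-4=13
Step 7: prey: 61+24-23=62; pred: 13+7-5=15
Step 8: prey: 62+24-27=59; pred: 15+9-6=18
Step 9: prey: 59+23-31=51; pred: 18+10-7=21
Step 10: prey: 51+20-32=39; pred: 21+10-8=23
Step 11: prey: 39+15-26=28; pred: 23+8-9=22
Step 12: prey: 28+11-18=21; pred: 22+6-8=20
Step 13: prey: 21+8-12=17; pred: 20+4-8=16
Step 14: prey: 17+6-8=15; pred: 16+2-6=12
Step 15: prey: 15+6-5=16; pred: 12+1-4=9
No extinction within 15 steps

Answer: 16 both-alive 16 9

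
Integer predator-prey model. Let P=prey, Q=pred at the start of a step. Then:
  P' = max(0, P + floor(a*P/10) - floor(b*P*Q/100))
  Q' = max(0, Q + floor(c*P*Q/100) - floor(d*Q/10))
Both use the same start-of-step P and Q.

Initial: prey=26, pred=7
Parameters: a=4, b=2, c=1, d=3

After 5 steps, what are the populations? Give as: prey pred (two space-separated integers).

Step 1: prey: 26+10-3=33; pred: 7+1-2=6
Step 2: prey: 33+13-3=43; pred: 6+1-1=6
Step 3: prey: 43+17-5=55; pred: 6+2-1=7
Step 4: prey: 55+22-7=70; pred: 7+3-2=8
Step 5: prey: 70+28-11=87; pred: 8+5-2=11

Answer: 87 11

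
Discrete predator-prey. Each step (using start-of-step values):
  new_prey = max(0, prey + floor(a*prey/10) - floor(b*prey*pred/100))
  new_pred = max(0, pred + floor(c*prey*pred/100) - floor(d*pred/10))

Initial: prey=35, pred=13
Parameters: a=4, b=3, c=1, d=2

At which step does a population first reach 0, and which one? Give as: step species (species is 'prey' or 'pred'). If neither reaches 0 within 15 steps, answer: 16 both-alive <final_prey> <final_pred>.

Step 1: prey: 35+14-13=36; pred: 13+4-2=15
Step 2: prey: 36+14-16=34; pred: 15+5-3=17
Step 3: prey: 34+13-17=30; pred: 17+5-3=19
Step 4: prey: 30+12-17=25; pred: 19+5-3=21
Step 5: prey: 25+10-15=20; pred: 21+5-4=22
Step 6: prey: 20+8-13=15; pred: 22+4-4=22
Step 7: prey: 15+6-9=12; pred: 22+3-4=21
Step 8: prey: 12+4-7=9; pred: 21+2-4=19
Step 9: prey: 9+3-5=7; pred: 19+1-3=17
Step 10: prey: 7+2-3=6; pred: 17+1-3=15
Step 11: prey: 6+2-2=6; pred: 15+0-3=12
Step 12: prey: 6+2-2=6; pred: 12+0-2=10
Step 13: prey: 6+2-1=7; pred: 10+0-2=8
Step 14: prey: 7+2-1=8; pred: 8+0-1=7
Step 15: prey: 8+3-1=10; pred: 7+0-1=6
No extinction within 15 steps

Answer: 16 both-alive 10 6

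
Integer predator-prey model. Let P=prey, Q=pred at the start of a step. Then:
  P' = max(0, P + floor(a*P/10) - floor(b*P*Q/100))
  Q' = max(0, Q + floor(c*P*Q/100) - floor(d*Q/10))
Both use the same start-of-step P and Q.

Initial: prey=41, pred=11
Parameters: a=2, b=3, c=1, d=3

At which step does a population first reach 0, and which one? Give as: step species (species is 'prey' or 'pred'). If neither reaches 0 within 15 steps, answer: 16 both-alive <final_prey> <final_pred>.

Step 1: prey: 41+8-13=36; pred: 11+4-3=12
Step 2: prey: 36+7-12=31; pred: 12+4-3=13
Step 3: prey: 31+6-12=25; pred: 13+4-3=14
Step 4: prey: 25+5-10=20; pred: 14+3-4=13
Step 5: prey: 20+4-7=17; pred: 13+2-3=12
Step 6: prey: 17+3-6=14; pred: 12+2-3=11
Step 7: prey: 14+2-4=12; pred: 11+1-3=9
Step 8: prey: 12+2-3=11; pred: 9+1-2=8
Step 9: prey: 11+2-2=11; pred: 8+0-2=6
Step 10: prey: 11+2-1=12; pred: 6+0-1=5
Step 11: prey: 12+2-1=13; pred: 5+0-1=4
Step 12: prey: 13+2-1=14; pred: 4+0-1=3
Step 13: prey: 14+2-1=15; pred: 3+0-0=3
Step 14: prey: 15+3-1=17; pred: 3+0-0=3
Step 15: prey: 17+3-1=19; pred: 3+0-0=3
No extinction within 15 steps

Answer: 16 both-alive 19 3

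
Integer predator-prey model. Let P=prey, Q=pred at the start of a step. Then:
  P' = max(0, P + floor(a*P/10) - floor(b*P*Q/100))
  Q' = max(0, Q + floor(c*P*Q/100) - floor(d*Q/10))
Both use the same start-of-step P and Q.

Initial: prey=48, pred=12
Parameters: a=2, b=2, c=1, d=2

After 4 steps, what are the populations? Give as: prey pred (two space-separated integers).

Answer: 27 25

Derivation:
Step 1: prey: 48+9-11=46; pred: 12+5-2=15
Step 2: prey: 46+9-13=42; pred: 15+6-3=18
Step 3: prey: 42+8-15=35; pred: 18+7-3=22
Step 4: prey: 35+7-15=27; pred: 22+7-4=25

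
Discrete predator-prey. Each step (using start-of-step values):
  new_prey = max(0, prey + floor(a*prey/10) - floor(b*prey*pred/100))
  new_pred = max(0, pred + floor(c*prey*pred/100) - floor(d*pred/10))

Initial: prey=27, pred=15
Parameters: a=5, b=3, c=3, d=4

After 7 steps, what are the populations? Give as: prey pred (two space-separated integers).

Step 1: prey: 27+13-12=28; pred: 15+12-6=21
Step 2: prey: 28+14-17=25; pred: 21+17-8=30
Step 3: prey: 25+12-22=15; pred: 30+22-12=40
Step 4: prey: 15+7-18=4; pred: 40+18-16=42
Step 5: prey: 4+2-5=1; pred: 42+5-16=31
Step 6: prey: 1+0-0=1; pred: 31+0-12=19
Step 7: prey: 1+0-0=1; pred: 19+0-7=12

Answer: 1 12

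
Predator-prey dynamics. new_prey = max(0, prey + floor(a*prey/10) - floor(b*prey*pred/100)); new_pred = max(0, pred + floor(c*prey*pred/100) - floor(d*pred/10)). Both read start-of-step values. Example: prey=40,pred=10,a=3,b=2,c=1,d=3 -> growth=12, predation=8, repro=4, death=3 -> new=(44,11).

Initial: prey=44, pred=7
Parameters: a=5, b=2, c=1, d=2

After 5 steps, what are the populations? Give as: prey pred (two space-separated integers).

Answer: 80 72

Derivation:
Step 1: prey: 44+22-6=60; pred: 7+3-1=9
Step 2: prey: 60+30-10=80; pred: 9+5-1=13
Step 3: prey: 80+40-20=100; pred: 13+10-2=21
Step 4: prey: 100+50-42=108; pred: 21+21-4=38
Step 5: prey: 108+54-82=80; pred: 38+41-7=72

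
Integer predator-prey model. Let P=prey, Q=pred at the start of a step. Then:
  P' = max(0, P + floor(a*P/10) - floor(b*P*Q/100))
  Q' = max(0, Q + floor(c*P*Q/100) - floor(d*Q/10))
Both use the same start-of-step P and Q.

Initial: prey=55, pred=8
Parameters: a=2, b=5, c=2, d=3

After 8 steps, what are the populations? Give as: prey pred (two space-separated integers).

Step 1: prey: 55+11-22=44; pred: 8+8-2=14
Step 2: prey: 44+8-30=22; pred: 14+12-4=22
Step 3: prey: 22+4-24=2; pred: 22+9-6=25
Step 4: prey: 2+0-2=0; pred: 25+1-7=19
Step 5: prey: 0+0-0=0; pred: 19+0-5=14
Step 6: prey: 0+0-0=0; pred: 14+0-4=10
Step 7: prey: 0+0-0=0; pred: 10+0-3=7
Step 8: prey: 0+0-0=0; pred: 7+0-2=5

Answer: 0 5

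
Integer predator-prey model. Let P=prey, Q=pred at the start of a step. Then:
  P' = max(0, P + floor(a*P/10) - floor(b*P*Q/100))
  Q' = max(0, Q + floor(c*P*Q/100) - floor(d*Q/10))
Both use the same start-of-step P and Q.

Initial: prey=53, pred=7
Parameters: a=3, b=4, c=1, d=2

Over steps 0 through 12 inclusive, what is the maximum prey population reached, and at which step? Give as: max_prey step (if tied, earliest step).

Step 1: prey: 53+15-14=54; pred: 7+3-1=9
Step 2: prey: 54+16-19=51; pred: 9+4-1=12
Step 3: prey: 51+15-24=42; pred: 12+6-2=16
Step 4: prey: 42+12-26=28; pred: 16+6-3=19
Step 5: prey: 28+8-21=15; pred: 19+5-3=21
Step 6: prey: 15+4-12=7; pred: 21+3-4=20
Step 7: prey: 7+2-5=4; pred: 20+1-4=17
Step 8: prey: 4+1-2=3; pred: 17+0-3=14
Step 9: prey: 3+0-1=2; pred: 14+0-2=12
Step 10: prey: 2+0-0=2; pred: 12+0-2=10
Step 11: prey: 2+0-0=2; pred: 10+0-2=8
Step 12: prey: 2+0-0=2; pred: 8+0-1=7
Max prey = 54 at step 1

Answer: 54 1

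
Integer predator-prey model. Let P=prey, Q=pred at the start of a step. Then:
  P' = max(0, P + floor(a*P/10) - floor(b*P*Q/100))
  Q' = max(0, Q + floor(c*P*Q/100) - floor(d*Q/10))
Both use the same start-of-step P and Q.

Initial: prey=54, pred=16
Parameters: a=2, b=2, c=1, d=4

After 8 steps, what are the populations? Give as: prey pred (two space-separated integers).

Answer: 20 8

Derivation:
Step 1: prey: 54+10-17=47; pred: 16+8-6=18
Step 2: prey: 47+9-16=40; pred: 18+8-7=19
Step 3: prey: 40+8-15=33; pred: 19+7-7=19
Step 4: prey: 33+6-12=27; pred: 19+6-7=18
Step 5: prey: 27+5-9=23; pred: 18+4-7=15
Step 6: prey: 23+4-6=21; pred: 15+3-6=12
Step 7: prey: 21+4-5=20; pred: 12+2-4=10
Step 8: prey: 20+4-4=20; pred: 10+2-4=8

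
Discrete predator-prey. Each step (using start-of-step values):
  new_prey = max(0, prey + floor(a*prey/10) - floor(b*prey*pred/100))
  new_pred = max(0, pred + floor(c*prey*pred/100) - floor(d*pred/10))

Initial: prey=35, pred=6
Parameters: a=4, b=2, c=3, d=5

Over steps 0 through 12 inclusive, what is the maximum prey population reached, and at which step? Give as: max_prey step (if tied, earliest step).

Answer: 59 3

Derivation:
Step 1: prey: 35+14-4=45; pred: 6+6-3=9
Step 2: prey: 45+18-8=55; pred: 9+12-4=17
Step 3: prey: 55+22-18=59; pred: 17+28-8=37
Step 4: prey: 59+23-43=39; pred: 37+65-18=84
Step 5: prey: 39+15-65=0; pred: 84+98-42=140
Step 6: prey: 0+0-0=0; pred: 140+0-70=70
Step 7: prey: 0+0-0=0; pred: 70+0-35=35
Step 8: prey: 0+0-0=0; pred: 35+0-17=18
Step 9: prey: 0+0-0=0; pred: 18+0-9=9
Step 10: prey: 0+0-0=0; pred: 9+0-4=5
Step 11: prey: 0+0-0=0; pred: 5+0-2=3
Step 12: prey: 0+0-0=0; pred: 3+0-1=2
Max prey = 59 at step 3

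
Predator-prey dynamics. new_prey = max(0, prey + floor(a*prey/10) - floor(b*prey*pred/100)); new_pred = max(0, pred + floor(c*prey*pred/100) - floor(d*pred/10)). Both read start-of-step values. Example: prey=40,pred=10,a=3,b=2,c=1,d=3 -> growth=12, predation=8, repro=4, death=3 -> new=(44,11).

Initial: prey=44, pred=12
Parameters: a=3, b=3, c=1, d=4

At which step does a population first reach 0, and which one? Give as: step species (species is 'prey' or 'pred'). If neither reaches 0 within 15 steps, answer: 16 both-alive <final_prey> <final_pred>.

Step 1: prey: 44+13-15=42; pred: 12+5-4=13
Step 2: prey: 42+12-16=38; pred: 13+5-5=13
Step 3: prey: 38+11-14=35; pred: 13+4-5=12
Step 4: prey: 35+10-12=33; pred: 12+4-4=12
Step 5: prey: 33+9-11=31; pred: 12+3-4=11
Step 6: prey: 31+9-10=30; pred: 11+3-4=10
Step 7: prey: 30+9-9=30; pred: 10+3-4=9
Step 8: prey: 30+9-8=31; pred: 9+2-3=8
Step 9: prey: 31+9-7=33; pred: 8+2-3=7
Step 10: prey: 33+9-6=36; pred: 7+2-2=7
Step 11: prey: 36+10-7=39; pred: 7+2-2=7
Step 12: prey: 39+11-8=42; pred: 7+2-2=7
Step 13: prey: 42+12-8=46; pred: 7+2-2=7
Step 14: prey: 46+13-9=50; pred: 7+3-2=8
Step 15: prey: 50+15-12=53; pred: 8+4-3=9
No extinction within 15 steps

Answer: 16 both-alive 53 9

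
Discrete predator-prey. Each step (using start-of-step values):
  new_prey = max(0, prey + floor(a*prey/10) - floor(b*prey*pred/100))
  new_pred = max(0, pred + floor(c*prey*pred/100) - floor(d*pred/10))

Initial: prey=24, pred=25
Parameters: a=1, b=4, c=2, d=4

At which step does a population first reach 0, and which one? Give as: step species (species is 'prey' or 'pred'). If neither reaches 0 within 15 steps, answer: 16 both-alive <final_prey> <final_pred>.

Step 1: prey: 24+2-24=2; pred: 25+12-10=27
Step 2: prey: 2+0-2=0; pred: 27+1-10=18
First extinction: prey at step 2

Answer: 2 prey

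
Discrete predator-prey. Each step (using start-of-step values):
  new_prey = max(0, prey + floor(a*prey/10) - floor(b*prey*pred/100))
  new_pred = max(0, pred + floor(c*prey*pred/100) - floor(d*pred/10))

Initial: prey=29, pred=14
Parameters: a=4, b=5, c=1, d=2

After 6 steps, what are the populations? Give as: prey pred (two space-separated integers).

Answer: 3 8

Derivation:
Step 1: prey: 29+11-20=20; pred: 14+4-2=16
Step 2: prey: 20+8-16=12; pred: 16+3-3=16
Step 3: prey: 12+4-9=7; pred: 16+1-3=14
Step 4: prey: 7+2-4=5; pred: 14+0-2=12
Step 5: prey: 5+2-3=4; pred: 12+0-2=10
Step 6: prey: 4+1-2=3; pred: 10+0-2=8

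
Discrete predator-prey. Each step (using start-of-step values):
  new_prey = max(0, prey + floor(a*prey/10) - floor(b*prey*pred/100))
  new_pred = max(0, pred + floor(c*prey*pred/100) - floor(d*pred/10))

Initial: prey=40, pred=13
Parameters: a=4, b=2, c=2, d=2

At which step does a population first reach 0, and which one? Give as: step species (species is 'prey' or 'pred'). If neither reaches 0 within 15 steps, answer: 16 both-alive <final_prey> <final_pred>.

Answer: 5 prey

Derivation:
Step 1: prey: 40+16-10=46; pred: 13+10-2=21
Step 2: prey: 46+18-19=45; pred: 21+19-4=36
Step 3: prey: 45+18-32=31; pred: 36+32-7=61
Step 4: prey: 31+12-37=6; pred: 61+37-12=86
Step 5: prey: 6+2-10=0; pred: 86+10-17=79
First extinction: prey at step 5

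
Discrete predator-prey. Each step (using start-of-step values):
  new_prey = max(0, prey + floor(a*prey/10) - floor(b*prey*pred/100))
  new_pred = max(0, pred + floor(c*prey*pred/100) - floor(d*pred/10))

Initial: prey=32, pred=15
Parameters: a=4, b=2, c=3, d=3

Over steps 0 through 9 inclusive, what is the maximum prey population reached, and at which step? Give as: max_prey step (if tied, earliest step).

Step 1: prey: 32+12-9=35; pred: 15+14-4=25
Step 2: prey: 35+14-17=32; pred: 25+26-7=44
Step 3: prey: 32+12-28=16; pred: 44+42-13=73
Step 4: prey: 16+6-23=0; pred: 73+35-21=87
Step 5: prey: 0+0-0=0; pred: 87+0-26=61
Step 6: prey: 0+0-0=0; pred: 61+0-18=43
Step 7: prey: 0+0-0=0; pred: 43+0-12=31
Step 8: prey: 0+0-0=0; pred: 31+0-9=22
Step 9: prey: 0+0-0=0; pred: 22+0-6=16
Max prey = 35 at step 1

Answer: 35 1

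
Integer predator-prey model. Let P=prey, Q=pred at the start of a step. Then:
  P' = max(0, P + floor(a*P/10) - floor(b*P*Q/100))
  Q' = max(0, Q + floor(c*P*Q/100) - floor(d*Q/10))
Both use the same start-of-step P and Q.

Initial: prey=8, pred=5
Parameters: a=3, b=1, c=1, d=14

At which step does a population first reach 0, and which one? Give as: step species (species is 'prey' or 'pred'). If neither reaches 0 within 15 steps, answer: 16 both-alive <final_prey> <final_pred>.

Answer: 1 pred

Derivation:
Step 1: prey: 8+2-0=10; pred: 5+0-7=0
First extinction: pred at step 1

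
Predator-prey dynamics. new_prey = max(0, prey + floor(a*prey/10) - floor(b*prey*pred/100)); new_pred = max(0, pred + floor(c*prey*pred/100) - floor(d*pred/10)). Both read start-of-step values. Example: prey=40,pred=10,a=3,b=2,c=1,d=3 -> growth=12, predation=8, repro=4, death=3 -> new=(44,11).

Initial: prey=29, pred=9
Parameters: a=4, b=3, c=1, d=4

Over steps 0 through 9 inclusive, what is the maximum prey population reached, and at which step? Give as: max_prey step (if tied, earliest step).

Step 1: prey: 29+11-7=33; pred: 9+2-3=8
Step 2: prey: 33+13-7=39; pred: 8+2-3=7
Step 3: prey: 39+15-8=46; pred: 7+2-2=7
Step 4: prey: 46+18-9=55; pred: 7+3-2=8
Step 5: prey: 55+22-13=64; pred: 8+4-3=9
Step 6: prey: 64+25-17=72; pred: 9+5-3=11
Step 7: prey: 72+28-23=77; pred: 11+7-4=14
Step 8: prey: 77+30-32=75; pred: 14+10-5=19
Step 9: prey: 75+30-42=63; pred: 19+14-7=26
Max prey = 77 at step 7

Answer: 77 7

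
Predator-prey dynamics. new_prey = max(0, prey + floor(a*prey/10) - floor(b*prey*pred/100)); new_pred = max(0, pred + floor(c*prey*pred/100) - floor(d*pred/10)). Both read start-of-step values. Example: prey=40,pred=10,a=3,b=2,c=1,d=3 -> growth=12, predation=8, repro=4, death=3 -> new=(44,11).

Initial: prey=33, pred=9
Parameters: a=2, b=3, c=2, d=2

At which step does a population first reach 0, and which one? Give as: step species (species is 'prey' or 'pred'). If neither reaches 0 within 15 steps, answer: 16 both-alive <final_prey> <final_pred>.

Answer: 16 both-alive 1 4

Derivation:
Step 1: prey: 33+6-8=31; pred: 9+5-1=13
Step 2: prey: 31+6-12=25; pred: 13+8-2=19
Step 3: prey: 25+5-14=16; pred: 19+9-3=25
Step 4: prey: 16+3-12=7; pred: 25+8-5=28
Step 5: prey: 7+1-5=3; pred: 28+3-5=26
Step 6: prey: 3+0-2=1; pred: 26+1-5=22
Step 7: prey: 1+0-0=1; pred: 22+0-4=18
Step 8: prey: 1+0-0=1; pred: 18+0-3=15
Step 9: prey: 1+0-0=1; pred: 15+0-3=12
Step 10: prey: 1+0-0=1; pred: 12+0-2=10
Step 11: prey: 1+0-0=1; pred: 10+0-2=8
Step 12: prey: 1+0-0=1; pred: 8+0-1=7
Step 13: prey: 1+0-0=1; pred: 7+0-1=6
Step 14: prey: 1+0-0=1; pred: 6+0-1=5
Step 15: prey: 1+0-0=1; pred: 5+0-1=4
No extinction within 15 steps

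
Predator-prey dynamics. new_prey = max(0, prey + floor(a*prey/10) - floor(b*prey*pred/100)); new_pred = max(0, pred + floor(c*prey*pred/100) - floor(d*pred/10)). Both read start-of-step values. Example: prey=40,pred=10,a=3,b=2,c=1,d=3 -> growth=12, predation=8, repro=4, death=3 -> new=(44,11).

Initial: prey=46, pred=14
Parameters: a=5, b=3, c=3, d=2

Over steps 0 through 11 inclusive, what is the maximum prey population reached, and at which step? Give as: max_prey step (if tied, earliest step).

Step 1: prey: 46+23-19=50; pred: 14+19-2=31
Step 2: prey: 50+25-46=29; pred: 31+46-6=71
Step 3: prey: 29+14-61=0; pred: 71+61-14=118
Step 4: prey: 0+0-0=0; pred: 118+0-23=95
Step 5: prey: 0+0-0=0; pred: 95+0-19=76
Step 6: prey: 0+0-0=0; pred: 76+0-15=61
Step 7: prey: 0+0-0=0; pred: 61+0-12=49
Step 8: prey: 0+0-0=0; pred: 49+0-9=40
Step 9: prey: 0+0-0=0; pred: 40+0-8=32
Step 10: prey: 0+0-0=0; pred: 32+0-6=26
Step 11: prey: 0+0-0=0; pred: 26+0-5=21
Max prey = 50 at step 1

Answer: 50 1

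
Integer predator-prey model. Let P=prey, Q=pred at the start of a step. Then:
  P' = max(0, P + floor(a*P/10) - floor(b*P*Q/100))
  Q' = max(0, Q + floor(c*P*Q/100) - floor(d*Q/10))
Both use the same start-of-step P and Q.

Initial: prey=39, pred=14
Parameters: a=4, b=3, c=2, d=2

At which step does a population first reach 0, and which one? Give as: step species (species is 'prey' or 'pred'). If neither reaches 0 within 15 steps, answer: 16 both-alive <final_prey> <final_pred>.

Step 1: prey: 39+15-16=38; pred: 14+10-2=22
Step 2: prey: 38+15-25=28; pred: 22+16-4=34
Step 3: prey: 28+11-28=11; pred: 34+19-6=47
Step 4: prey: 11+4-15=0; pred: 47+10-9=48
First extinction: prey at step 4

Answer: 4 prey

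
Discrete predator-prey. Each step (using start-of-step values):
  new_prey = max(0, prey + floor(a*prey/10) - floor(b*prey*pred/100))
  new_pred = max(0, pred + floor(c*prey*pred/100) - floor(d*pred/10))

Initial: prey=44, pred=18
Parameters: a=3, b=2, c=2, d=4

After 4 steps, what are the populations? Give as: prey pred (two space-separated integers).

Step 1: prey: 44+13-15=42; pred: 18+15-7=26
Step 2: prey: 42+12-21=33; pred: 26+21-10=37
Step 3: prey: 33+9-24=18; pred: 37+24-14=47
Step 4: prey: 18+5-16=7; pred: 47+16-18=45

Answer: 7 45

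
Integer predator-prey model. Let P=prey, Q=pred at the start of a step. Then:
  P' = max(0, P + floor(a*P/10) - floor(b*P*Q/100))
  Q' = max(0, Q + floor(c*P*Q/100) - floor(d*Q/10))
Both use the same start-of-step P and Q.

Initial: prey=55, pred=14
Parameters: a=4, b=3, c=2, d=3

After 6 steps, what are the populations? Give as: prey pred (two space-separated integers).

Step 1: prey: 55+22-23=54; pred: 14+15-4=25
Step 2: prey: 54+21-40=35; pred: 25+27-7=45
Step 3: prey: 35+14-47=2; pred: 45+31-13=63
Step 4: prey: 2+0-3=0; pred: 63+2-18=47
Step 5: prey: 0+0-0=0; pred: 47+0-14=33
Step 6: prey: 0+0-0=0; pred: 33+0-9=24

Answer: 0 24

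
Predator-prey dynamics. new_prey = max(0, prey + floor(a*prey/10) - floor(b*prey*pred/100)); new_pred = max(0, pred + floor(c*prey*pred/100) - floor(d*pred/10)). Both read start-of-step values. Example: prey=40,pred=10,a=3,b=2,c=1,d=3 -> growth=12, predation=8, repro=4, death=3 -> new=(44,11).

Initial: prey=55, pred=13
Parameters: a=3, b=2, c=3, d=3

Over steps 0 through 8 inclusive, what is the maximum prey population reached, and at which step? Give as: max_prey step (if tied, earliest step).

Step 1: prey: 55+16-14=57; pred: 13+21-3=31
Step 2: prey: 57+17-35=39; pred: 31+53-9=75
Step 3: prey: 39+11-58=0; pred: 75+87-22=140
Step 4: prey: 0+0-0=0; pred: 140+0-42=98
Step 5: prey: 0+0-0=0; pred: 98+0-29=69
Step 6: prey: 0+0-0=0; pred: 69+0-20=49
Step 7: prey: 0+0-0=0; pred: 49+0-14=35
Step 8: prey: 0+0-0=0; pred: 35+0-10=25
Max prey = 57 at step 1

Answer: 57 1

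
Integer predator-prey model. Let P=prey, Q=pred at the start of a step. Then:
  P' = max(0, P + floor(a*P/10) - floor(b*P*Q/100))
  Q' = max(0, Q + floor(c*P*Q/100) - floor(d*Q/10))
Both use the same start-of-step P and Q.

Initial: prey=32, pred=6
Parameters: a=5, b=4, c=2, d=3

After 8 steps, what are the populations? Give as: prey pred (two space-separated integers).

Answer: 0 20

Derivation:
Step 1: prey: 32+16-7=41; pred: 6+3-1=8
Step 2: prey: 41+20-13=48; pred: 8+6-2=12
Step 3: prey: 48+24-23=49; pred: 12+11-3=20
Step 4: prey: 49+24-39=34; pred: 20+19-6=33
Step 5: prey: 34+17-44=7; pred: 33+22-9=46
Step 6: prey: 7+3-12=0; pred: 46+6-13=39
Step 7: prey: 0+0-0=0; pred: 39+0-11=28
Step 8: prey: 0+0-0=0; pred: 28+0-8=20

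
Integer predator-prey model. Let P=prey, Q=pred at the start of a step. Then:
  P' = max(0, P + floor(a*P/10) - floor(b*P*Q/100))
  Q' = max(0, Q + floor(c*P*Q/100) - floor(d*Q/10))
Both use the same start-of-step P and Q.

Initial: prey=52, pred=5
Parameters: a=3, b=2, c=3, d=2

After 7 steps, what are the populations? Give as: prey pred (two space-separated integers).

Answer: 0 96

Derivation:
Step 1: prey: 52+15-5=62; pred: 5+7-1=11
Step 2: prey: 62+18-13=67; pred: 11+20-2=29
Step 3: prey: 67+20-38=49; pred: 29+58-5=82
Step 4: prey: 49+14-80=0; pred: 82+120-16=186
Step 5: prey: 0+0-0=0; pred: 186+0-37=149
Step 6: prey: 0+0-0=0; pred: 149+0-29=120
Step 7: prey: 0+0-0=0; pred: 120+0-24=96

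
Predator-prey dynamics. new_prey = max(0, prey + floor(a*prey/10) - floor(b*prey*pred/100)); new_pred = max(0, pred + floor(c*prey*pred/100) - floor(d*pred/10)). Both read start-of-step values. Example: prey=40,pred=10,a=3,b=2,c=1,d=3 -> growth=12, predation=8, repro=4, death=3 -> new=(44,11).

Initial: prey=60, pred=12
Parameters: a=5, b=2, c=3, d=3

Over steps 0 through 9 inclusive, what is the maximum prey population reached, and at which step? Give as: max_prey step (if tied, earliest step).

Step 1: prey: 60+30-14=76; pred: 12+21-3=30
Step 2: prey: 76+38-45=69; pred: 30+68-9=89
Step 3: prey: 69+34-122=0; pred: 89+184-26=247
Step 4: prey: 0+0-0=0; pred: 247+0-74=173
Step 5: prey: 0+0-0=0; pred: 173+0-51=122
Step 6: prey: 0+0-0=0; pred: 122+0-36=86
Step 7: prey: 0+0-0=0; pred: 86+0-25=61
Step 8: prey: 0+0-0=0; pred: 61+0-18=43
Step 9: prey: 0+0-0=0; pred: 43+0-12=31
Max prey = 76 at step 1

Answer: 76 1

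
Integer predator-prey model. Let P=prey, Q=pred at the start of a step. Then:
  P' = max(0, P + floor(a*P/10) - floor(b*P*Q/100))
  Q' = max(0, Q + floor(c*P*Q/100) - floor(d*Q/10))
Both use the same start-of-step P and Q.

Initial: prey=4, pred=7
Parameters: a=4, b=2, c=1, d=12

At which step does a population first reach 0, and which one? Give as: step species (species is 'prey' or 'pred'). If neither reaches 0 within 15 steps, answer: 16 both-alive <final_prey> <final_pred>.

Step 1: prey: 4+1-0=5; pred: 7+0-8=0
First extinction: pred at step 1

Answer: 1 pred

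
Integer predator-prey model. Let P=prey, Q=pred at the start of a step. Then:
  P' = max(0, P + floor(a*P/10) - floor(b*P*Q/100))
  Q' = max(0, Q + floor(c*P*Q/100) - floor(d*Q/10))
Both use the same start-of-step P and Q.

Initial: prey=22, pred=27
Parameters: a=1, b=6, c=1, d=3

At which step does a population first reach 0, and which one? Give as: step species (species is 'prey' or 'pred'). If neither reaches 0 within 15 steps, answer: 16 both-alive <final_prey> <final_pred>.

Answer: 1 prey

Derivation:
Step 1: prey: 22+2-35=0; pred: 27+5-8=24
First extinction: prey at step 1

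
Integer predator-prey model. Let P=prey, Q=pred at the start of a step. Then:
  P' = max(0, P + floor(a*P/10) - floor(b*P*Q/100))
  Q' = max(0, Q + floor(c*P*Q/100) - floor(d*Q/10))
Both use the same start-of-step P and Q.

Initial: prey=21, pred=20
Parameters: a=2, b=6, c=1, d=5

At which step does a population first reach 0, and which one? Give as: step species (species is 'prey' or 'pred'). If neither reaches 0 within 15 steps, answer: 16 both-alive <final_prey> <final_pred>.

Step 1: prey: 21+4-25=0; pred: 20+4-10=14
First extinction: prey at step 1

Answer: 1 prey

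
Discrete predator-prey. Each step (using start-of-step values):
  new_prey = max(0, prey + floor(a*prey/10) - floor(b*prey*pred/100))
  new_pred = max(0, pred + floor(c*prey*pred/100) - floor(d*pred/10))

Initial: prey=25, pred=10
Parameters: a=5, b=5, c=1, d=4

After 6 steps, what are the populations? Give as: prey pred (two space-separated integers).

Step 1: prey: 25+12-12=25; pred: 10+2-4=8
Step 2: prey: 25+12-10=27; pred: 8+2-3=7
Step 3: prey: 27+13-9=31; pred: 7+1-2=6
Step 4: prey: 31+15-9=37; pred: 6+1-2=5
Step 5: prey: 37+18-9=46; pred: 5+1-2=4
Step 6: prey: 46+23-9=60; pred: 4+1-1=4

Answer: 60 4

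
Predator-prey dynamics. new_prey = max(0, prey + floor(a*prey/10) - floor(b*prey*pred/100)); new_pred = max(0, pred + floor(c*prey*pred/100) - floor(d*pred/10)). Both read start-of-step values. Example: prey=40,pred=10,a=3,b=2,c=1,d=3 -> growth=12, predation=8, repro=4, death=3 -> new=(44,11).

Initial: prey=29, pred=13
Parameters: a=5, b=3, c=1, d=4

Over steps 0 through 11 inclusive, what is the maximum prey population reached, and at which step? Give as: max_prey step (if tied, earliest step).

Answer: 87 7

Derivation:
Step 1: prey: 29+14-11=32; pred: 13+3-5=11
Step 2: prey: 32+16-10=38; pred: 11+3-4=10
Step 3: prey: 38+19-11=46; pred: 10+3-4=9
Step 4: prey: 46+23-12=57; pred: 9+4-3=10
Step 5: prey: 57+28-17=68; pred: 10+5-4=11
Step 6: prey: 68+34-22=80; pred: 11+7-4=14
Step 7: prey: 80+40-33=87; pred: 14+11-5=20
Step 8: prey: 87+43-52=78; pred: 20+17-8=29
Step 9: prey: 78+39-67=50; pred: 29+22-11=40
Step 10: prey: 50+25-60=15; pred: 40+20-16=44
Step 11: prey: 15+7-19=3; pred: 44+6-17=33
Max prey = 87 at step 7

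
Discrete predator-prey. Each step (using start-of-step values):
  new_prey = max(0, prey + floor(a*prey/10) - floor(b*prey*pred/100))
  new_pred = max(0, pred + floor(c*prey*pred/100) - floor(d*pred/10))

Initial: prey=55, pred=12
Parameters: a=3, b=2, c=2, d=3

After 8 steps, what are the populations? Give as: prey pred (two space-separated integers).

Answer: 0 21

Derivation:
Step 1: prey: 55+16-13=58; pred: 12+13-3=22
Step 2: prey: 58+17-25=50; pred: 22+25-6=41
Step 3: prey: 50+15-41=24; pred: 41+41-12=70
Step 4: prey: 24+7-33=0; pred: 70+33-21=82
Step 5: prey: 0+0-0=0; pred: 82+0-24=58
Step 6: prey: 0+0-0=0; pred: 58+0-17=41
Step 7: prey: 0+0-0=0; pred: 41+0-12=29
Step 8: prey: 0+0-0=0; pred: 29+0-8=21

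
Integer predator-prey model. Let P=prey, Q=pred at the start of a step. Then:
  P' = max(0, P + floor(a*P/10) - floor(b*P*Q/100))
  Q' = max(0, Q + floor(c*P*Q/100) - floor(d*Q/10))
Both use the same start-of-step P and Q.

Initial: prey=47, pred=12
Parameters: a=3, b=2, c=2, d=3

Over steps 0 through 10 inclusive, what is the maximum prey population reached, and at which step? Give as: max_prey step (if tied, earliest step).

Step 1: prey: 47+14-11=50; pred: 12+11-3=20
Step 2: prey: 50+15-20=45; pred: 20+20-6=34
Step 3: prey: 45+13-30=28; pred: 34+30-10=54
Step 4: prey: 28+8-30=6; pred: 54+30-16=68
Step 5: prey: 6+1-8=0; pred: 68+8-20=56
Step 6: prey: 0+0-0=0; pred: 56+0-16=40
Step 7: prey: 0+0-0=0; pred: 40+0-12=28
Step 8: prey: 0+0-0=0; pred: 28+0-8=20
Step 9: prey: 0+0-0=0; pred: 20+0-6=14
Step 10: prey: 0+0-0=0; pred: 14+0-4=10
Max prey = 50 at step 1

Answer: 50 1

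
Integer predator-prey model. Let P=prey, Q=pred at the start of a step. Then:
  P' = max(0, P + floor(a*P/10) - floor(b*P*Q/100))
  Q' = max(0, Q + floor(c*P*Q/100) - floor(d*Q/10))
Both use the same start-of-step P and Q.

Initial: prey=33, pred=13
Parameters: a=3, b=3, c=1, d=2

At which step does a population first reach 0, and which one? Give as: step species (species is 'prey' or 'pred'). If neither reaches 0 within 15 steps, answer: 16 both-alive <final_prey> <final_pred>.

Step 1: prey: 33+9-12=30; pred: 13+4-2=15
Step 2: prey: 30+9-13=26; pred: 15+4-3=16
Step 3: prey: 26+7-12=21; pred: 16+4-3=17
Step 4: prey: 21+6-10=17; pred: 17+3-3=17
Step 5: prey: 17+5-8=14; pred: 17+2-3=16
Step 6: prey: 14+4-6=12; pred: 16+2-3=15
Step 7: prey: 12+3-5=10; pred: 15+1-3=13
Step 8: prey: 10+3-3=10; pred: 13+1-2=12
Step 9: prey: 10+3-3=10; pred: 12+1-2=11
Step 10: prey: 10+3-3=10; pred: 11+1-2=10
Step 11: prey: 10+3-3=10; pred: 10+1-2=9
Step 12: prey: 10+3-2=11; pred: 9+0-1=8
Step 13: prey: 11+3-2=12; pred: 8+0-1=7
Step 14: prey: 12+3-2=13; pred: 7+0-1=6
Step 15: prey: 13+3-2=14; pred: 6+0-1=5
No extinction within 15 steps

Answer: 16 both-alive 14 5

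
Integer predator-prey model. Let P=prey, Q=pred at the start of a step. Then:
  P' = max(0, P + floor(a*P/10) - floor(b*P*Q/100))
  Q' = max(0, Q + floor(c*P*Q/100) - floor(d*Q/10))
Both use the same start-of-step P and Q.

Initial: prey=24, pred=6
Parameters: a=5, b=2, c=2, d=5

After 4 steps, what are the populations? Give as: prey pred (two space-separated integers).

Answer: 90 14

Derivation:
Step 1: prey: 24+12-2=34; pred: 6+2-3=5
Step 2: prey: 34+17-3=48; pred: 5+3-2=6
Step 3: prey: 48+24-5=67; pred: 6+5-3=8
Step 4: prey: 67+33-10=90; pred: 8+10-4=14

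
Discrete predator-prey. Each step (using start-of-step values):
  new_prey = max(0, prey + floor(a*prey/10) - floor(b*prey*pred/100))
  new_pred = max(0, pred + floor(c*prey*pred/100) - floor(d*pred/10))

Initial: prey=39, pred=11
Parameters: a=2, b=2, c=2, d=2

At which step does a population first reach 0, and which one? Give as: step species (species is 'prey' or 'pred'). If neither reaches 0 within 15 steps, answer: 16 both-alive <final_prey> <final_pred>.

Step 1: prey: 39+7-8=38; pred: 11+8-2=17
Step 2: prey: 38+7-12=33; pred: 17+12-3=26
Step 3: prey: 33+6-17=22; pred: 26+17-5=38
Step 4: prey: 22+4-16=10; pred: 38+16-7=47
Step 5: prey: 10+2-9=3; pred: 47+9-9=47
Step 6: prey: 3+0-2=1; pred: 47+2-9=40
Step 7: prey: 1+0-0=1; pred: 40+0-8=32
Step 8: prey: 1+0-0=1; pred: 32+0-6=26
Step 9: prey: 1+0-0=1; pred: 26+0-5=21
Step 10: prey: 1+0-0=1; pred: 21+0-4=17
Step 11: prey: 1+0-0=1; pred: 17+0-3=14
Step 12: prey: 1+0-0=1; pred: 14+0-2=12
Step 13: prey: 1+0-0=1; pred: 12+0-2=10
Step 14: prey: 1+0-0=1; pred: 10+0-2=8
Step 15: prey: 1+0-0=1; pred: 8+0-1=7
No extinction within 15 steps

Answer: 16 both-alive 1 7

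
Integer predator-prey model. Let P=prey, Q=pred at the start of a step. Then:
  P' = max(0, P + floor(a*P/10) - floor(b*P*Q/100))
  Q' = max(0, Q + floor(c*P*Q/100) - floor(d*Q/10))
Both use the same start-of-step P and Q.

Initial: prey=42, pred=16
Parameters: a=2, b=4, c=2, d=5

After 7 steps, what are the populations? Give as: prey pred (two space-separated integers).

Step 1: prey: 42+8-26=24; pred: 16+13-8=21
Step 2: prey: 24+4-20=8; pred: 21+10-10=21
Step 3: prey: 8+1-6=3; pred: 21+3-10=14
Step 4: prey: 3+0-1=2; pred: 14+0-7=7
Step 5: prey: 2+0-0=2; pred: 7+0-3=4
Step 6: prey: 2+0-0=2; pred: 4+0-2=2
Step 7: prey: 2+0-0=2; pred: 2+0-1=1

Answer: 2 1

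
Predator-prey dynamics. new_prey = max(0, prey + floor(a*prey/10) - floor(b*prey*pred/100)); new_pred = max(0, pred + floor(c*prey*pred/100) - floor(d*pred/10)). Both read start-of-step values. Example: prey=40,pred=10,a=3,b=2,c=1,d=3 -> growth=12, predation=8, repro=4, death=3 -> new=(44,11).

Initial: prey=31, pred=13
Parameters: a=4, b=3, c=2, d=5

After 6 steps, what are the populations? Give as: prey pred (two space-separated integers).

Answer: 14 15

Derivation:
Step 1: prey: 31+12-12=31; pred: 13+8-6=15
Step 2: prey: 31+12-13=30; pred: 15+9-7=17
Step 3: prey: 30+12-15=27; pred: 17+10-8=19
Step 4: prey: 27+10-15=22; pred: 19+10-9=20
Step 5: prey: 22+8-13=17; pred: 20+8-10=18
Step 6: prey: 17+6-9=14; pred: 18+6-9=15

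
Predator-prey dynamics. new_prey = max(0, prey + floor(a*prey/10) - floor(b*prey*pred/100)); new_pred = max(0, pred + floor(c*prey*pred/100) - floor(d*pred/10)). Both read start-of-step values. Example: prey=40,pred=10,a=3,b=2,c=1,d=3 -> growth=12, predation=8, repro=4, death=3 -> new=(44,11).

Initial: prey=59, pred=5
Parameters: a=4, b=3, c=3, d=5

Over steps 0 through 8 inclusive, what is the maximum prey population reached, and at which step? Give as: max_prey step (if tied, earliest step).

Step 1: prey: 59+23-8=74; pred: 5+8-2=11
Step 2: prey: 74+29-24=79; pred: 11+24-5=30
Step 3: prey: 79+31-71=39; pred: 30+71-15=86
Step 4: prey: 39+15-100=0; pred: 86+100-43=143
Step 5: prey: 0+0-0=0; pred: 143+0-71=72
Step 6: prey: 0+0-0=0; pred: 72+0-36=36
Step 7: prey: 0+0-0=0; pred: 36+0-18=18
Step 8: prey: 0+0-0=0; pred: 18+0-9=9
Max prey = 79 at step 2

Answer: 79 2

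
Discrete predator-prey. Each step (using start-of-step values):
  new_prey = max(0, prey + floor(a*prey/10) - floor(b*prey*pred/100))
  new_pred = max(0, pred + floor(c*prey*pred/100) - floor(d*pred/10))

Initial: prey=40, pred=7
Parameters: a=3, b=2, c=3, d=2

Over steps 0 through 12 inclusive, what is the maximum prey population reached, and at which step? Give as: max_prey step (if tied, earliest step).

Answer: 48 2

Derivation:
Step 1: prey: 40+12-5=47; pred: 7+8-1=14
Step 2: prey: 47+14-13=48; pred: 14+19-2=31
Step 3: prey: 48+14-29=33; pred: 31+44-6=69
Step 4: prey: 33+9-45=0; pred: 69+68-13=124
Step 5: prey: 0+0-0=0; pred: 124+0-24=100
Step 6: prey: 0+0-0=0; pred: 100+0-20=80
Step 7: prey: 0+0-0=0; pred: 80+0-16=64
Step 8: prey: 0+0-0=0; pred: 64+0-12=52
Step 9: prey: 0+0-0=0; pred: 52+0-10=42
Step 10: prey: 0+0-0=0; pred: 42+0-8=34
Step 11: prey: 0+0-0=0; pred: 34+0-6=28
Step 12: prey: 0+0-0=0; pred: 28+0-5=23
Max prey = 48 at step 2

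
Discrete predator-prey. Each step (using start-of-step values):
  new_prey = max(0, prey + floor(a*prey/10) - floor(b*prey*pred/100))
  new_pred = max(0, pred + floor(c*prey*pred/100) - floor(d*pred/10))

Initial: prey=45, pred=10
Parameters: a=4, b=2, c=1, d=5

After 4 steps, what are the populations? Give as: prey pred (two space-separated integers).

Step 1: prey: 45+18-9=54; pred: 10+4-5=9
Step 2: prey: 54+21-9=66; pred: 9+4-4=9
Step 3: prey: 66+26-11=81; pred: 9+5-4=10
Step 4: prey: 81+32-16=97; pred: 10+8-5=13

Answer: 97 13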